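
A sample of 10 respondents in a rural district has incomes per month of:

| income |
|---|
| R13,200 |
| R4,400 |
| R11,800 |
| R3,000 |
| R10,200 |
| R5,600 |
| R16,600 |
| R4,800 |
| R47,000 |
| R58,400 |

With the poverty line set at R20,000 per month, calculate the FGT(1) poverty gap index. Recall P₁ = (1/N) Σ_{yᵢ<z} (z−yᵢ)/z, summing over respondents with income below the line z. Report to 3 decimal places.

Below z: R3,000, R4,400, R4,800, R5,600, R10,200, R11,800, R13,200, R16,600 (q = 8 of N = 10).
Relative gaps: (20000−3000)/20000 = 0.8500; (20000−4400)/20000 = 0.7800; (20000−4800)/20000 = 0.7600; (20000−5600)/20000 = 0.7200; (20000−10200)/20000 = 0.4900; (20000−11800)/20000 = 0.4100; (20000−13200)/20000 = 0.3400; (20000−16600)/20000 = 0.1700.
Sum of shortfalls = 4.520000; P₁ averages over all N: 4.520000 / 10 = 0.452.

0.452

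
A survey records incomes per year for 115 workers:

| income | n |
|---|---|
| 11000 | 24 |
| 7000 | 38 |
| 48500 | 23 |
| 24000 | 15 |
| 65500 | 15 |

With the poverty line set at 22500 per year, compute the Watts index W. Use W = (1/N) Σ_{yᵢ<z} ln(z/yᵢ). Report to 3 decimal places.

Incomes under z: 38×7000, 24×11000 (q = 62 of N = 115).
ln(z/y) terms: ln(22500/7000) = 1.1676 (×38); ln(22500/11000) = 0.7156 (×24).
W = 61.543877 / 115 = 0.535.

0.535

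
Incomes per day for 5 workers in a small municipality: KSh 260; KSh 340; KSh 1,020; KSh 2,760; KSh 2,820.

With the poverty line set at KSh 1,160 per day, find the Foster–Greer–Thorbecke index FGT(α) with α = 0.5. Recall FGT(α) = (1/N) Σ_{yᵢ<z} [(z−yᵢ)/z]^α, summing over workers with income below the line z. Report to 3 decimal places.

Poor units: KSh 260, KSh 340, KSh 1,020 (q = 3 of N = 5).
Normalized shortfalls: (1160−260)/1160 = 0.7759; (1160−340)/1160 = 0.7069; (1160−1020)/1160 = 0.1207.
Raised to α = 0.5: 0.88083; 0.84077; 0.34740.
Sum = 2.069006; FGT(0.5) = 2.069006 / 5 = 0.414.

0.414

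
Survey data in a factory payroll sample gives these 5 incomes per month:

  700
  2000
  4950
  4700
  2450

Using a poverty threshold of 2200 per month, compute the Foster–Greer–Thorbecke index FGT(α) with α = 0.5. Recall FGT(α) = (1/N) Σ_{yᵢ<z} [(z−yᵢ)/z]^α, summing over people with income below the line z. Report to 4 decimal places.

0.2254

Poor units: 700, 2000 (q = 2 of N = 5).
Normalized shortfalls: (2200−700)/2200 = 0.6818; (2200−2000)/2200 = 0.0909.
Raised to α = 0.5: 0.82572; 0.30151.
Sum = 1.127234; FGT(0.5) = 1.127234 / 5 = 0.2254.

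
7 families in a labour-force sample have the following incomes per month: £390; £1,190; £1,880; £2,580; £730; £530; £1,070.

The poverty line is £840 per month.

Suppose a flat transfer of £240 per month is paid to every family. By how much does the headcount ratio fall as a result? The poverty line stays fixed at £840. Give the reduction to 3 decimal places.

0.143

Before: below the line — £390, £530, £730; headcount ratio = 0.42857.
After the £240 transfer: below the line — £630, £770; headcount ratio = 0.28571.
Reduction = 0.42857 − 0.28571 = 0.143.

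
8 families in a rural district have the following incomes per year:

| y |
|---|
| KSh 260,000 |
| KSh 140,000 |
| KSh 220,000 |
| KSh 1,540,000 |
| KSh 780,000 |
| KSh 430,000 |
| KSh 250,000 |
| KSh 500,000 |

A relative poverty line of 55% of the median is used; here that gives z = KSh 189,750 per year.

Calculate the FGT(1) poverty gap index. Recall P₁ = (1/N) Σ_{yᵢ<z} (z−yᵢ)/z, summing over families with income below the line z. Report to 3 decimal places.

Below the line: KSh 140,000 (q = 1 of N = 8).
Normalized shortfalls: (189750−140000)/189750 = 0.2622.
Σ = 0.262187. Dividing by the full population N = 8 gives P₁ = 0.033.

0.033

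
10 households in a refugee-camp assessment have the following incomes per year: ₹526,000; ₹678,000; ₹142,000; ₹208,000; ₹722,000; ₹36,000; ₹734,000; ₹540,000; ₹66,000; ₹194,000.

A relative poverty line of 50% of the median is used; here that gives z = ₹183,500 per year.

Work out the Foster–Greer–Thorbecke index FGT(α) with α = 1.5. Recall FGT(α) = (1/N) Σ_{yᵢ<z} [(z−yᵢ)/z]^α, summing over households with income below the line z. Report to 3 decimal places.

0.134

Below the line: ₹36,000, ₹66,000, ₹142,000 (q = 3 of N = 10).
Shortfall ratios: (183500−36000)/183500 = 0.8038; (183500−66000)/183500 = 0.6403; (183500−142000)/183500 = 0.2262.
Raised to α = 1.5: 0.72067; 0.51239; 0.10755.
Sum = 1.340610; FGT(1.5) = 1.340610 / 10 = 0.134.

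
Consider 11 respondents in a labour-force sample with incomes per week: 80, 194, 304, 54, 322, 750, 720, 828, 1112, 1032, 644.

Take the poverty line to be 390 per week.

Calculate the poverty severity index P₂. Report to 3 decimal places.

0.155

Below the line: 54, 80, 194, 304, 322 (q = 5 of N = 11).
Shortfall ratios: (390−54)/390 = 0.8615; (390−80)/390 = 0.7949; (390−194)/390 = 0.5026; (390−304)/390 = 0.2205; (390−322)/390 = 0.1744.
Squared: 0.7422; 0.6318; 0.2526; 0.0486; 0.0304.
Sum = 1.705667; P₂ = 1.705667 / 11 = 0.155.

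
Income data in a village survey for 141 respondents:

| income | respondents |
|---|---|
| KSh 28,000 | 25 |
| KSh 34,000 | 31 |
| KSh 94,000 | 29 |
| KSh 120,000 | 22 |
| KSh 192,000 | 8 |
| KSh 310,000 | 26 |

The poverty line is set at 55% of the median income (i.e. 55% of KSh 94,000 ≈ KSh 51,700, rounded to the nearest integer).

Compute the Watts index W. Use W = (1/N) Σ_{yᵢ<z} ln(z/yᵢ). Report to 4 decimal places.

Below the line: 25×KSh 28,000, 31×KSh 34,000 (q = 56 of N = 141).
Log shortfalls: ln(51700/28000) = 0.6133 (×25); ln(51700/34000) = 0.4191 (×31).
W = 28.323347 / 141 = 0.2009.

0.2009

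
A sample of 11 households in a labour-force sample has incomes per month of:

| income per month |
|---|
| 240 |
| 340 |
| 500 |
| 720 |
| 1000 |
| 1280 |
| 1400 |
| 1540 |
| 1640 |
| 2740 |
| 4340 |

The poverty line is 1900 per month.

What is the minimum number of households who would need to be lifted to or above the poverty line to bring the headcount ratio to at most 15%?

8

9 of the 11 households are poor, so H = 9/11 = 0.818.
A headcount ratio of at most 15% allows at most ⌊0.15 × 11⌋ = 1 poor households.
So at least 9 − 1 = 8 must be lifted.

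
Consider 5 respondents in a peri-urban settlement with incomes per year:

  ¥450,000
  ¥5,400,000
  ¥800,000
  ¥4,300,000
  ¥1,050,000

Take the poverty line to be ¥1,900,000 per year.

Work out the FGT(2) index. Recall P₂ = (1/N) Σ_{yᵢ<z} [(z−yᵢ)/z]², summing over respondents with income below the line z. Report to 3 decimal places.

0.224

Below the line: ¥450,000, ¥800,000, ¥1,050,000 (q = 3 of N = 5).
Shortfall ratios: (1900000−450000)/1900000 = 0.7632; (1900000−800000)/1900000 = 0.5789; (1900000−1050000)/1900000 = 0.4474.
Squared: 0.5824; 0.3352; 0.2001.
Sum = 1.117729; P₂ = 1.117729 / 5 = 0.224.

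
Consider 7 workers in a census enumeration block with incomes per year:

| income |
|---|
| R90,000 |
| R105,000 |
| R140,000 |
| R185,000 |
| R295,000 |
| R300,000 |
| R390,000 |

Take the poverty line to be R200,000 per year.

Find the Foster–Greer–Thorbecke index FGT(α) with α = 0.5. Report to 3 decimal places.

0.322

Below z: R90,000, R105,000, R140,000, R185,000 (q = 4 of N = 7).
Gap ratios (z−y)/z: (200000−90000)/200000 = 0.5500; (200000−105000)/200000 = 0.4750; (200000−140000)/200000 = 0.3000; (200000−185000)/200000 = 0.0750.
Raised to α = 0.5: 0.74162; 0.68920; 0.54772; 0.27386.
Sum = 2.252406; FGT(0.5) = 2.252406 / 7 = 0.322.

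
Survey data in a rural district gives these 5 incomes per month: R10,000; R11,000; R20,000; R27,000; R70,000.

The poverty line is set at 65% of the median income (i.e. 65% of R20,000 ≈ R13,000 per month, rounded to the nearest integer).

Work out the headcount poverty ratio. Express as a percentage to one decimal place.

40.0%

2 of the 5 individuals have income below R13,000.
H = 2/5 = 40.0%.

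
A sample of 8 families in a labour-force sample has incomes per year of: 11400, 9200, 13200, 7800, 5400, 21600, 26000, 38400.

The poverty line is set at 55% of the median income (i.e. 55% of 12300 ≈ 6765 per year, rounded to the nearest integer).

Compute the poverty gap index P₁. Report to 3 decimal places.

0.025

Below z: 5400 (q = 1 of N = 8).
Shortfall ratios: (6765−5400)/6765 = 0.2018.
Σ = 0.201774. Dividing by the full population N = 8 gives P₁ = 0.025.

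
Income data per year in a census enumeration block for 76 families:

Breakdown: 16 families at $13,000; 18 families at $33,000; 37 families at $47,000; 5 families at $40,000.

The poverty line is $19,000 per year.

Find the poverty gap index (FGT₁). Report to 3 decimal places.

Poor units: 16×$13,000 (q = 16 of N = 76).
Gap ratios (z−y)/z: (19000−13000)/19000 = 0.3158 (×16).
Σ = 5.052632. Dividing by the full population N = 76 gives P₁ = 0.066.

0.066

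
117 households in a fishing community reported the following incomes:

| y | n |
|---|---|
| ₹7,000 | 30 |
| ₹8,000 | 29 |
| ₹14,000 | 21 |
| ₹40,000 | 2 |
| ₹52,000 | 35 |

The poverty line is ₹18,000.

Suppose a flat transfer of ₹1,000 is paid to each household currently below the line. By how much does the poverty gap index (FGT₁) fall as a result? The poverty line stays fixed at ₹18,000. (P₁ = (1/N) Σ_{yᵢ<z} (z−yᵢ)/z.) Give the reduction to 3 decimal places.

0.038

Before: below the line — 30×₹7,000, 29×₹8,000, 21×₹14,000; poverty gap index (FGT₁) = 0.33428.
After the ₹1,000 transfer: below the line — 30×₹8,000, 29×₹9,000, 21×₹15,000; poverty gap index (FGT₁) = 0.29630.
Reduction = 0.33428 − 0.29630 = 0.038.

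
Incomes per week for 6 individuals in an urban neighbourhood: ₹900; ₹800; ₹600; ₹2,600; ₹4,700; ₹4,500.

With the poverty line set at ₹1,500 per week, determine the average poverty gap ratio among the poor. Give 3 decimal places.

Poor units: ₹600, ₹800, ₹900 (q = 3 of N = 6).
Relative gaps: 0.6000, 0.4667, 0.4000; sum = 1.466667.
The income-gap ratio divides by q (the poor only): 1.466667 / 3 = 0.489.

0.489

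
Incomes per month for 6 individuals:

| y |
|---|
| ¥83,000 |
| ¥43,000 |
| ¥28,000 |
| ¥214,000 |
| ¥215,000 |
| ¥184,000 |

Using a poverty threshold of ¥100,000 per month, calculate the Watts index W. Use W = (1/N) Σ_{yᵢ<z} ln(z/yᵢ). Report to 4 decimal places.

Below the line: ¥28,000, ¥43,000, ¥83,000 (q = 3 of N = 6).
Log gaps: ln(100000/28000) = 1.2730; ln(100000/43000) = 0.8440; ln(100000/83000) = 0.1863.
W = 2.303265 / 6 = 0.3839.

0.3839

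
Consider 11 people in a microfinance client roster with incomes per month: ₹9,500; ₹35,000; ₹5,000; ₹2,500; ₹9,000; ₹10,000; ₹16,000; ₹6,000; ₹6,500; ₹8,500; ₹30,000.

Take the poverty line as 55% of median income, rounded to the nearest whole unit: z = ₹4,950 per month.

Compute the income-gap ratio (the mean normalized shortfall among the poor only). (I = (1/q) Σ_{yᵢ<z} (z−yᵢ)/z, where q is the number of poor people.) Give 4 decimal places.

0.4949

Below the line: ₹2,500 (q = 1 of N = 11).
Shortfall ratios (z−y)/z: 0.4949; sum = 0.494949.
I averages over the q = 1 poor units only: 0.494949 / 1 = 0.4949.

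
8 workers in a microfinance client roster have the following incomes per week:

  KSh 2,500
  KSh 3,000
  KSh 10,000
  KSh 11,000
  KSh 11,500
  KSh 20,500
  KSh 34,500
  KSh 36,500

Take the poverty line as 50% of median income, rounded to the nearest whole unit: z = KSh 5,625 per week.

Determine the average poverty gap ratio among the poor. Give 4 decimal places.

0.5111

Below the line: KSh 2,500, KSh 3,000 (q = 2 of N = 8).
Shortfall ratios (z−y)/z: 0.5556, 0.4667; sum = 1.022222.
The income-gap ratio divides by q (the poor only): 1.022222 / 2 = 0.5111.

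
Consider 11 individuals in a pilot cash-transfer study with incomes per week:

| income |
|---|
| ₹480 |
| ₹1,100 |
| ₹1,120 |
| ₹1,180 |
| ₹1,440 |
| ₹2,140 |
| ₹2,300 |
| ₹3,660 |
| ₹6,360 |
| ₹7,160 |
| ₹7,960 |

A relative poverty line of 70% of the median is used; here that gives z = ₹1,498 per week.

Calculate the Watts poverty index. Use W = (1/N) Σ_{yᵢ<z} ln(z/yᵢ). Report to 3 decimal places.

Poor units: ₹480, ₹1,100, ₹1,120, ₹1,180, ₹1,440 (q = 5 of N = 11).
Log gaps: ln(1498/480) = 1.1381; ln(1498/1100) = 0.3088; ln(1498/1120) = 0.2908; ln(1498/1180) = 0.2386; ln(1498/1440) = 0.0395.
W = 2.015827 / 11 = 0.183.

0.183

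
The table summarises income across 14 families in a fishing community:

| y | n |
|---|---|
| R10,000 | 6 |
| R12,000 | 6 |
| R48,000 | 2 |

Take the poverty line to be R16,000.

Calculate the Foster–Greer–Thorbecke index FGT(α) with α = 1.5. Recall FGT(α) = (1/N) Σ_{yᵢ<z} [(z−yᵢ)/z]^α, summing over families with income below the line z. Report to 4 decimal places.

Poor units: 6×R10,000, 6×R12,000 (q = 12 of N = 14).
Relative gaps: (16000−10000)/16000 = 0.3750 (×6); (16000−12000)/16000 = 0.2500 (×6).
Raised to α = 1.5: 0.22964 (×6); 0.12500 (×6).
Sum = 2.127838; FGT(1.5) = 2.127838 / 14 = 0.1520.

0.1520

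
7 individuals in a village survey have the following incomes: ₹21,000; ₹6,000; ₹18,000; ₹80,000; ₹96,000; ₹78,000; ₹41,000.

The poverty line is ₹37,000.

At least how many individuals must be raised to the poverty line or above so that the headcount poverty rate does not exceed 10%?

3

3 of the 7 individuals are poor, so H = 3/7 = 0.429.
A headcount ratio of at most 10% allows at most ⌊0.10 × 7⌋ = 0 poor individuals.
So at least 3 − 0 = 3 must be lifted.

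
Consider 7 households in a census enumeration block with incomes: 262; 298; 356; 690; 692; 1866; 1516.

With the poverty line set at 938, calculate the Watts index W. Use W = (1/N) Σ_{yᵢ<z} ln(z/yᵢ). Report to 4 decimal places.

Below z: 262, 298, 356, 690, 692 (q = 5 of N = 7).
Log shortfalls: ln(938/262) = 1.2754; ln(938/298) = 1.1467; ln(938/356) = 0.9688; ln(938/690) = 0.3071; ln(938/692) = 0.3042.
W = 4.002103 / 7 = 0.5717.

0.5717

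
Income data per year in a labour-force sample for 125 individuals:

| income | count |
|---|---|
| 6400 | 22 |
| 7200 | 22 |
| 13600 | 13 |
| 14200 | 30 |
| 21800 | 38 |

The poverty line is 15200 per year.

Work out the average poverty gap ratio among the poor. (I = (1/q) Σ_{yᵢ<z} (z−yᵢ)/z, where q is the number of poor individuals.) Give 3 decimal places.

0.318

Poor units: 22×6400, 22×7200, 13×13600, 30×14200 (q = 87 of N = 125).
Relative gaps: 0.5789 (×22), 0.5263 (×22), 0.1053 (×13), 0.0658 (×30); sum = 27.657895.
I averages over the q = 87 poor units only: 27.657895 / 87 = 0.318.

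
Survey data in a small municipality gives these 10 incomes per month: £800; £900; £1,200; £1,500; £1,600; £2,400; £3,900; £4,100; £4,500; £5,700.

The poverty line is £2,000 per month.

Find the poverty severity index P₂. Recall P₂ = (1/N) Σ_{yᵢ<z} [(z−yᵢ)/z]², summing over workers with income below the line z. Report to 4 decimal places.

0.0925

Poor units: £800, £900, £1,200, £1,500, £1,600 (q = 5 of N = 10).
Shortfall ratios: (2000−800)/2000 = 0.6000; (2000−900)/2000 = 0.5500; (2000−1200)/2000 = 0.4000; (2000−1500)/2000 = 0.2500; (2000−1600)/2000 = 0.2000.
Squared: 0.3600; 0.3025; 0.1600; 0.0625; 0.0400.
Sum = 0.925000; P₂ = 0.925000 / 10 = 0.0925.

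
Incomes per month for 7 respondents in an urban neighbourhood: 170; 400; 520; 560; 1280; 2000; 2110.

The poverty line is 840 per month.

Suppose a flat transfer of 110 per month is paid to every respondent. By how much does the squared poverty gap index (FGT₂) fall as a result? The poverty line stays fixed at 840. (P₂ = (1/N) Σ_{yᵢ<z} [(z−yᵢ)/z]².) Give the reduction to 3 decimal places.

0.066

Before: below the line — 170, 400, 520, 560; squared poverty gap index (FGT₂) = 0.16669.
After the 110 transfer: below the line — 280, 510, 630, 670; squared poverty gap index (FGT₂) = 0.10032.
Reduction = 0.16669 − 0.10032 = 0.066.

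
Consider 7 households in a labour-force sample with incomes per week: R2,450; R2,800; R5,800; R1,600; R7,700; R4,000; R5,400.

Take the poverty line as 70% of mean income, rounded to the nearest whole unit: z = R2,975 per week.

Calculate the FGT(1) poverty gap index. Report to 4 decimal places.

Below the line: R1,600, R2,450, R2,800 (q = 3 of N = 7).
Gap ratios (z−y)/z: (2975−1600)/2975 = 0.4622; (2975−2450)/2975 = 0.1765; (2975−2800)/2975 = 0.0588.
Σ = 0.697479. Dividing by the full population N = 7 gives P₁ = 0.0996.

0.0996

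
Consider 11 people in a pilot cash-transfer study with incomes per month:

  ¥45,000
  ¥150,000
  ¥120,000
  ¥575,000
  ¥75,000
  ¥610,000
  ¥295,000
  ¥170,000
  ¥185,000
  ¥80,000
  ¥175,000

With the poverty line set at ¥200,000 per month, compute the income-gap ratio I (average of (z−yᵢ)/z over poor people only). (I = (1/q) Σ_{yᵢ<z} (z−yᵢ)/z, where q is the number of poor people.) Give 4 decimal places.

0.3750

Incomes under z: ¥45,000, ¥75,000, ¥80,000, ¥120,000, ¥150,000, ¥170,000, ¥175,000, ¥185,000 (q = 8 of N = 11).
Relative gaps: 0.7750, 0.6250, 0.6000, 0.4000, 0.2500, 0.1500, 0.1250, 0.0750; sum = 3.000000.
The income-gap ratio divides by q (the poor only): 3.000000 / 8 = 0.3750.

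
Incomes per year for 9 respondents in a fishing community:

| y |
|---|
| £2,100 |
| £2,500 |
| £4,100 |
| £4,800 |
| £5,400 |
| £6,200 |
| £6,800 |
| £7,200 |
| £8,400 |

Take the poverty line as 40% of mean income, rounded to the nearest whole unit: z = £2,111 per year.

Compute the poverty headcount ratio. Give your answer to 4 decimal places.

0.1111

1 of the 9 respondents have income below £2,111.
H = 1/9 = 0.1111.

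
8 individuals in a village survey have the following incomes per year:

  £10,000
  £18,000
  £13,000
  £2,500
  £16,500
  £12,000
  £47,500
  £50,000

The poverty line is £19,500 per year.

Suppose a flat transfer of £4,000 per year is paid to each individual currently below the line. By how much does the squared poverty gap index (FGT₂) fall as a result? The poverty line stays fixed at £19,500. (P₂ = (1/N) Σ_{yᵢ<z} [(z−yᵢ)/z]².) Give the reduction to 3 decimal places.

Before: below the line — £2,500, £10,000, £12,000, £13,000, £16,500, £18,000; squared poverty gap index (FGT₂) = 0.16075.
After the £4,000 transfer: below the line — £6,500, £14,000, £16,000, £17,000; squared poverty gap index (FGT₂) = 0.07158.
Reduction = 0.16075 − 0.07158 = 0.089.

0.089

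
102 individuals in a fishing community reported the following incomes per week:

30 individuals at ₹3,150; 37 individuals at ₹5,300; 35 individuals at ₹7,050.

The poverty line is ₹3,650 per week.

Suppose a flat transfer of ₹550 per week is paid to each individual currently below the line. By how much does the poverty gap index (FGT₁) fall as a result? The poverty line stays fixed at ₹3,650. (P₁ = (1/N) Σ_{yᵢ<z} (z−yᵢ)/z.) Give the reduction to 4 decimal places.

0.0403

Before: below the line — 30×₹3,150; poverty gap index (FGT₁) = 0.040290.
After the ₹550 transfer: below the line — none; poverty gap index (FGT₁) = 0.000000.
Reduction = 0.040290 − 0.000000 = 0.0403.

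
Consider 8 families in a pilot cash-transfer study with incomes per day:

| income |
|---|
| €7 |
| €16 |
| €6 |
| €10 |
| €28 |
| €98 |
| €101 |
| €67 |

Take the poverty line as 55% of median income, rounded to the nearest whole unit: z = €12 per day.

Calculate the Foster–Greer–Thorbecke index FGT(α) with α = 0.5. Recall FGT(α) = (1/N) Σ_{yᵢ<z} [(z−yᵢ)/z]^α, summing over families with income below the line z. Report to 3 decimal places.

Poor units: €6, €7, €10 (q = 3 of N = 8).
Normalized shortfalls: (12−6)/12 = 0.5000; (12−7)/12 = 0.4167; (12−10)/12 = 0.1667.
Raised to α = 0.5: 0.70711; 0.64550; 0.40825.
Sum = 1.760852; FGT(0.5) = 1.760852 / 8 = 0.220.

0.220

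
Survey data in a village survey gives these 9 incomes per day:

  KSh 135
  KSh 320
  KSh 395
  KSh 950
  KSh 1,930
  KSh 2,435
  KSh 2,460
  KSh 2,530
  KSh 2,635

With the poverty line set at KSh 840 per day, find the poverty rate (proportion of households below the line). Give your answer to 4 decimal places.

0.3333

3 of the 9 households have income below KSh 840.
H = 3/9 = 0.3333.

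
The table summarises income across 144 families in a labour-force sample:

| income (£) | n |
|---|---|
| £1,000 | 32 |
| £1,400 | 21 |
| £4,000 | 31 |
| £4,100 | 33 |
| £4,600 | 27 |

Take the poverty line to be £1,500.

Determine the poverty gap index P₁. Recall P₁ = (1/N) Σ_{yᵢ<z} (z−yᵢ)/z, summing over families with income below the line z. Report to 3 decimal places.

0.084

Poor units: 32×£1,000, 21×£1,400 (q = 53 of N = 144).
Gap ratios (z−y)/z: (1500−1000)/1500 = 0.3333 (×32); (1500−1400)/1500 = 0.0667 (×21).
Σ = 12.066667. Dividing by the full population N = 144 gives P₁ = 0.084.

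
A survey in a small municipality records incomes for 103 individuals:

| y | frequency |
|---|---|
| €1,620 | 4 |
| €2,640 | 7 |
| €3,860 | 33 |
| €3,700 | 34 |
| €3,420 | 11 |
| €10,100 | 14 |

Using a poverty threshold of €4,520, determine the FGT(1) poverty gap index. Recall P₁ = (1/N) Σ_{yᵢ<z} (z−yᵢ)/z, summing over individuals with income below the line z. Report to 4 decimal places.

0.1858

Below z: 4×€1,620, 7×€2,640, 11×€3,420, 34×€3,700, 33×€3,860 (q = 89 of N = 103).
Gap ratios (z−y)/z: (4520−1620)/4520 = 0.6416 (×4); (4520−2640)/4520 = 0.4159 (×7); (4520−3420)/4520 = 0.2434 (×11); (4520−3700)/4520 = 0.1814 (×34); (4520−3860)/4520 = 0.1460 (×33).
Sum of shortfalls = 19.141593; P₁ averages over all N: 19.141593 / 103 = 0.1858.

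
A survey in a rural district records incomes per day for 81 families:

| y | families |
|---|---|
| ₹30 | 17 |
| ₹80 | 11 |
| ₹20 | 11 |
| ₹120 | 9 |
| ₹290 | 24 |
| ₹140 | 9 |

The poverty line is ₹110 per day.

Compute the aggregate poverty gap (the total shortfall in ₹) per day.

Below z: 11×₹20, 17×₹30, 11×₹80 (q = 39 of N = 81).
Individual gaps: 11×(110−20) = 990; 17×(110−30) = 1360; 11×(110−80) = 330.
Aggregate gap = ₹2,680.

₹2,680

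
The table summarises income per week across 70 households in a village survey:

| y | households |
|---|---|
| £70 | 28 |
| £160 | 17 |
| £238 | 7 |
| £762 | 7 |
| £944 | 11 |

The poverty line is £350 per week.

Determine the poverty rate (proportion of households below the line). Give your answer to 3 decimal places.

52 of the 70 households have income below £350.
H = 52/70 = 0.743.

0.743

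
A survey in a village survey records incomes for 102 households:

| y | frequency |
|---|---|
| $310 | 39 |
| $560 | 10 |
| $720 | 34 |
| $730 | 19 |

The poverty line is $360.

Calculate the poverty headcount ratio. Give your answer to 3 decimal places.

0.382

39 of the 102 households have income below $360.
H = 39/102 = 0.382.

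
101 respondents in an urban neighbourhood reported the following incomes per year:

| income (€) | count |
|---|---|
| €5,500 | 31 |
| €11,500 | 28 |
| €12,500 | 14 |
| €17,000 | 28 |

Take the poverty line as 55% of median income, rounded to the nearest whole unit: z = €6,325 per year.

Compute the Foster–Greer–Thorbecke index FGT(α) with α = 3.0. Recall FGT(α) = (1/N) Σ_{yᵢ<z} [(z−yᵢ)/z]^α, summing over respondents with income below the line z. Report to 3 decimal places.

Below z: 31×€5,500 (q = 31 of N = 101).
Gap ratios (z−y)/z: (6325−5500)/6325 = 0.1304 (×31).
Raised to α = 3.0: 0.00222 (×31).
Sum = 0.068793; FGT(3.0) = 0.068793 / 101 = 0.001.

0.001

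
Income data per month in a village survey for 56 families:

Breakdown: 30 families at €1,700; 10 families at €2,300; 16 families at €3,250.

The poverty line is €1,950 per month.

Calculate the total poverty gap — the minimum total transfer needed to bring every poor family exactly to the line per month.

Poor units: 30×€1,700 (q = 30 of N = 56).
Individual gaps: 30×(1950−1700) = 7500.
Aggregate gap = €7,500.

€7,500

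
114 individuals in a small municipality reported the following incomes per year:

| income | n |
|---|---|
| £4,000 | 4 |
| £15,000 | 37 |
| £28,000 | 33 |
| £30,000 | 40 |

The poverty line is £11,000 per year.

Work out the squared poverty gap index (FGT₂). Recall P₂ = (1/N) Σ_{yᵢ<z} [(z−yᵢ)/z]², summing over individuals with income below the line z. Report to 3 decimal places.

0.014

Below the line: 4×£4,000 (q = 4 of N = 114).
Normalized shortfalls: (11000−4000)/11000 = 0.6364 (×4).
Squared: 0.4050 (×4).
Sum = 1.619835; P₂ = 1.619835 / 114 = 0.014.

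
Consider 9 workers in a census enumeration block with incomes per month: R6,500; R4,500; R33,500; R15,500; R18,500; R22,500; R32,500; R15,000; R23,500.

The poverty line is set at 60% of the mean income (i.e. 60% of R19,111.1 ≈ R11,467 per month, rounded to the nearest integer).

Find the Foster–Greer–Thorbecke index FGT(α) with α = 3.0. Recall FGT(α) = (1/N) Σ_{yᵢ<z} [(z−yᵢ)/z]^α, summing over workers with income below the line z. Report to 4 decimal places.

Incomes under z: R4,500, R6,500 (q = 2 of N = 9).
Normalized shortfalls: (11467−4500)/11467 = 0.6076; (11467−6500)/11467 = 0.4332.
Raised to α = 3.0: 0.22428; 0.08127.
Sum = 0.305549; FGT(3.0) = 0.305549 / 9 = 0.0339.

0.0339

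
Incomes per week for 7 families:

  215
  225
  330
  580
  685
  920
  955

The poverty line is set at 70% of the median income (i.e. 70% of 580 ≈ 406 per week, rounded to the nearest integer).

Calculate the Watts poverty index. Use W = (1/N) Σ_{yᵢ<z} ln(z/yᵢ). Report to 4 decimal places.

Poor units: 215, 225, 330 (q = 3 of N = 7).
ln(z/y) terms: ln(406/215) = 0.6357; ln(406/225) = 0.5903; ln(406/330) = 0.2073.
W = 1.433228 / 7 = 0.2047.

0.2047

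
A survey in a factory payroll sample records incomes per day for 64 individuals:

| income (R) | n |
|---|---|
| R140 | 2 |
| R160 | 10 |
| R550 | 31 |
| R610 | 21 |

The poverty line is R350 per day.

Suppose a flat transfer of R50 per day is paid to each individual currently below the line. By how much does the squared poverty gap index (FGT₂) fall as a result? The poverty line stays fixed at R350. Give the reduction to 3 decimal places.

0.026

Before: below the line — 2×R140, 10×R160; squared poverty gap index (FGT₂) = 0.05730.
After the R50 transfer: below the line — 2×R190, 10×R210; squared poverty gap index (FGT₂) = 0.03153.
Reduction = 0.05730 − 0.03153 = 0.026.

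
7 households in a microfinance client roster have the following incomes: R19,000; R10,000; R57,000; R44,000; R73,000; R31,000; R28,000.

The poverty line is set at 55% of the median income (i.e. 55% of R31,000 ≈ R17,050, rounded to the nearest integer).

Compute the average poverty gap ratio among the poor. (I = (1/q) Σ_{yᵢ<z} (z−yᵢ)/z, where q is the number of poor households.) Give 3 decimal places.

0.413

Incomes under z: R10,000 (q = 1 of N = 7).
Shortfall ratios (z−y)/z: 0.4135; sum = 0.413490.
I averages over the q = 1 poor units only: 0.413490 / 1 = 0.413.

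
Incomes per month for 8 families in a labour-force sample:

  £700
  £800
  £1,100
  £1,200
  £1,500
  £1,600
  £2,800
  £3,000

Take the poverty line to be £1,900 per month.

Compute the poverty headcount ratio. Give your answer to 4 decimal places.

6 of the 8 families have income below £1,900.
H = 6/8 = 0.7500.

0.7500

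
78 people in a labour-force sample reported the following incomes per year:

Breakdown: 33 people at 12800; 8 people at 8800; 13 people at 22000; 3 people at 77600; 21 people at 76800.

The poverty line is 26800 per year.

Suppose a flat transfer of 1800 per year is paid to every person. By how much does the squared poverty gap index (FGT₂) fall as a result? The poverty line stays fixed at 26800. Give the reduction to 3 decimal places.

0.040

Before: below the line — 8×8800, 33×12800, 13×22000; squared poverty gap index (FGT₂) = 0.16707.
After the 1800 transfer: below the line — 8×10600, 33×14600, 13×23800; squared poverty gap index (FGT₂) = 0.12724.
Reduction = 0.16707 − 0.12724 = 0.040.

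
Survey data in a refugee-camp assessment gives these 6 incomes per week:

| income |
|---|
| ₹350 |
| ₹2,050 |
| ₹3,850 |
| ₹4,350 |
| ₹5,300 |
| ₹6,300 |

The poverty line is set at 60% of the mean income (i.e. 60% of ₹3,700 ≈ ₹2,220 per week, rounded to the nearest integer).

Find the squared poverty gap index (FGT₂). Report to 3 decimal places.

0.119

Below z: ₹350, ₹2,050 (q = 2 of N = 6).
Relative gaps: (2220−350)/2220 = 0.8423; (2220−2050)/2220 = 0.0766.
Squared: 0.7095; 0.0059.
Sum = 0.715405; P₂ = 0.715405 / 6 = 0.119.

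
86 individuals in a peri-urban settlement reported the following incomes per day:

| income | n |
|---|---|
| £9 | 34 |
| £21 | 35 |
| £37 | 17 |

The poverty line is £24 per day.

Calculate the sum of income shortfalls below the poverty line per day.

£615

Incomes under z: 34×£9, 35×£21 (q = 69 of N = 86).
Individual gaps: 34×(24−9) = 510; 35×(24−21) = 105.
Aggregate gap = £615.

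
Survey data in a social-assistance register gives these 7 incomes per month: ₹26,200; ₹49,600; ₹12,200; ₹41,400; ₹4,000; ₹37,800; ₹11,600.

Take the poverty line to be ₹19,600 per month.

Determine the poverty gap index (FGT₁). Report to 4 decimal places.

0.2259

Poor units: ₹4,000, ₹11,600, ₹12,200 (q = 3 of N = 7).
Gap ratios (z−y)/z: (19600−4000)/19600 = 0.7959; (19600−11600)/19600 = 0.4082; (19600−12200)/19600 = 0.3776.
Sum of shortfalls = 1.581633; P₁ averages over all N: 1.581633 / 7 = 0.2259.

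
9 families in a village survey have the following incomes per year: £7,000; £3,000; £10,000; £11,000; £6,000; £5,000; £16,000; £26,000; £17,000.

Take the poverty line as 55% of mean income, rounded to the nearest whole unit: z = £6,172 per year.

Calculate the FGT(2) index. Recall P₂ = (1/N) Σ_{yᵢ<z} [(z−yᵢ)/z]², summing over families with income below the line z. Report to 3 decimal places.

0.033

Below z: £3,000, £5,000, £6,000 (q = 3 of N = 9).
Gap ratios (z−y)/z: (6172−3000)/6172 = 0.5139; (6172−5000)/6172 = 0.1899; (6172−6000)/6172 = 0.0279.
Squared: 0.2641; 0.0361; 0.0008.
Sum = 0.300963; P₂ = 0.300963 / 9 = 0.033.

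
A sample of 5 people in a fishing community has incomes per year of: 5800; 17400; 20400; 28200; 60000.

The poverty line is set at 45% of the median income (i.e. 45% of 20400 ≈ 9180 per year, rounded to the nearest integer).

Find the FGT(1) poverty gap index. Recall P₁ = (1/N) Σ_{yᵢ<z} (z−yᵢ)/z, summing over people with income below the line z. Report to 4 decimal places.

0.0736

Incomes under z: 5800 (q = 1 of N = 5).
Relative gaps: (9180−5800)/9180 = 0.3682.
Σ = 0.368192. Dividing by the full population N = 5 gives P₁ = 0.0736.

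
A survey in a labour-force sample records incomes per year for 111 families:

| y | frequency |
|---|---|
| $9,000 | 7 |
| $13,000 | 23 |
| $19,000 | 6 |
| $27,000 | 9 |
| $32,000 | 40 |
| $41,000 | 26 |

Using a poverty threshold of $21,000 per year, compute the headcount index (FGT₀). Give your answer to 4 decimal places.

0.3243

36 of the 111 families have income below $21,000.
H = 36/111 = 0.3243.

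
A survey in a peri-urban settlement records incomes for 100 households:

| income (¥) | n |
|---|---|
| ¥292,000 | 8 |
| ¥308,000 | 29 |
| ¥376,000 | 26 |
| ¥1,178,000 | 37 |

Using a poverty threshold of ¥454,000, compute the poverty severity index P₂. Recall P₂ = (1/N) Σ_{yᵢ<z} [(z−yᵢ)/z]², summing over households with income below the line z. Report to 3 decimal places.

0.048

Below the line: 8×¥292,000, 29×¥308,000, 26×¥376,000 (q = 63 of N = 100).
Gap ratios (z−y)/z: (454000−292000)/454000 = 0.3568 (×8); (454000−308000)/454000 = 0.3216 (×29); (454000−376000)/454000 = 0.1718 (×26).
Squared: 0.1273 (×8); 0.1034 (×29); 0.0295 (×26).
Sum = 4.785170; P₂ = 4.785170 / 100 = 0.048.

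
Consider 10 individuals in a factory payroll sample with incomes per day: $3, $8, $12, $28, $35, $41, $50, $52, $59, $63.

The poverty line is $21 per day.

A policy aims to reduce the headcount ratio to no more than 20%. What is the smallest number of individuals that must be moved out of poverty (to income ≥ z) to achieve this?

Currently q = 3 of N = 10 are below the line (H = 0.300).
A headcount ratio of at most 20% allows at most ⌊0.20 × 10⌋ = 2 poor individuals.
So at least 3 − 2 = 1 must be lifted.

1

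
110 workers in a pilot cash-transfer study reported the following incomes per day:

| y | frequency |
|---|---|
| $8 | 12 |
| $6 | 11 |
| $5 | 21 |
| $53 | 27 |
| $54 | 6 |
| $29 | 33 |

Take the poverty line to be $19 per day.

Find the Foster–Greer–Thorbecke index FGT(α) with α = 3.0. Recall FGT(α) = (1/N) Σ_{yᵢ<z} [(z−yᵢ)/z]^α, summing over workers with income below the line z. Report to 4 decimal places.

0.1296

Poor units: 21×$5, 11×$6, 12×$8 (q = 44 of N = 110).
Gap ratios (z−y)/z: (19−5)/19 = 0.7368 (×21); (19−6)/19 = 0.6842 (×11); (19−8)/19 = 0.5789 (×12).
Raised to α = 3.0: 0.40006 (×21); 0.32031 (×11); 0.19405 (×12).
Sum = 14.253244; FGT(3.0) = 14.253244 / 110 = 0.1296.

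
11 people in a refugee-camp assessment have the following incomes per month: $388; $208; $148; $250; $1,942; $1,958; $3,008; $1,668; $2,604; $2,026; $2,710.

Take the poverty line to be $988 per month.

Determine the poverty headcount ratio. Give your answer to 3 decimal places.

4 of the 11 people have income below $988.
H = 4/11 = 0.364.

0.364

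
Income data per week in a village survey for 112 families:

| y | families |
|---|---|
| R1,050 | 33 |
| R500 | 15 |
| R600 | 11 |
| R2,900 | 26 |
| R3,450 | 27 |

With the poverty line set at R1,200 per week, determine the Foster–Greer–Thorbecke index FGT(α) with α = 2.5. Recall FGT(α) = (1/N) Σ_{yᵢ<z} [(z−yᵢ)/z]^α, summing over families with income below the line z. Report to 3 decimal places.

Below z: 15×R500, 11×R600, 33×R1,050 (q = 59 of N = 112).
Shortfall ratios: (1200−500)/1200 = 0.5833 (×15); (1200−600)/1200 = 0.5000 (×11); (1200−1050)/1200 = 0.1250 (×33).
Raised to α = 2.5: 0.25989 (×15); 0.17678 (×11); 0.00552 (×33).
Sum = 6.025216; FGT(2.5) = 6.025216 / 112 = 0.054.

0.054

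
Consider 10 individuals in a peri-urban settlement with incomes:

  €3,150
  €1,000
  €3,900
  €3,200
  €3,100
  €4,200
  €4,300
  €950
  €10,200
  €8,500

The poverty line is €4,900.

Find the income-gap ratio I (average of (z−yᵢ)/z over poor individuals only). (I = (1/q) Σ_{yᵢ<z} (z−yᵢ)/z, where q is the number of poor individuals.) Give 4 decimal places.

Incomes under z: €950, €1,000, €3,100, €3,150, €3,200, €3,900, €4,200, €4,300 (q = 8 of N = 10).
Relative gaps: 0.8061, 0.7959, 0.3673, 0.3571, 0.3469, 0.2041, 0.1429, 0.1224; sum = 3.142857.
I averages over the q = 8 poor units only: 3.142857 / 8 = 0.3929.

0.3929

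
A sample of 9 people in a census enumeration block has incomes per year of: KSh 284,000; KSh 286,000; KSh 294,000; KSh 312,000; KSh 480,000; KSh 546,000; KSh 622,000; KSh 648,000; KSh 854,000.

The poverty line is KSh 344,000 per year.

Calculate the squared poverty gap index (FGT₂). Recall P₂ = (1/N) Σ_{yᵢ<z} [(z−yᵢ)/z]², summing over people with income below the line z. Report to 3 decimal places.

Below z: KSh 284,000, KSh 286,000, KSh 294,000, KSh 312,000 (q = 4 of N = 9).
Relative gaps: (344000−284000)/344000 = 0.1744; (344000−286000)/344000 = 0.1686; (344000−294000)/344000 = 0.1453; (344000−312000)/344000 = 0.0930.
Squared: 0.0304; 0.0284; 0.0211; 0.0087.
Sum = 0.088629; P₂ = 0.088629 / 9 = 0.010.

0.010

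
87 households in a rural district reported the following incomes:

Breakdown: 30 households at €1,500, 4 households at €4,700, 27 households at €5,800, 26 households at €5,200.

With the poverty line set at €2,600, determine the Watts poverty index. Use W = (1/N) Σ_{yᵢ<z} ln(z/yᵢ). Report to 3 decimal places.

Below z: 30×€1,500 (q = 30 of N = 87).
Log gaps: ln(2600/1500) = 0.5500 (×30).
W = 16.501390 / 87 = 0.190.

0.190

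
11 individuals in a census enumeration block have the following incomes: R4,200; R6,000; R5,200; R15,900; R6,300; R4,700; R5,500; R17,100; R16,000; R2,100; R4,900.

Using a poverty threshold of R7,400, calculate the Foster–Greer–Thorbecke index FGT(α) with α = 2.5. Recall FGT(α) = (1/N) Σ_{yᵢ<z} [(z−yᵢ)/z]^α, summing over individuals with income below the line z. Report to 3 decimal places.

0.074

Incomes under z: R2,100, R4,200, R4,700, R4,900, R5,200, R5,500, R6,000, R6,300 (q = 8 of N = 11).
Gap ratios (z−y)/z: (7400−2100)/7400 = 0.7162; (7400−4200)/7400 = 0.4324; (7400−4700)/7400 = 0.3649; (7400−4900)/7400 = 0.3378; (7400−5200)/7400 = 0.2973; (7400−5500)/7400 = 0.2568; (7400−6000)/7400 = 0.1892; (7400−6300)/7400 = 0.1486.
Raised to α = 2.5: 0.43412; 0.12297; 0.08041; 0.06634; 0.04819; 0.03340; 0.01557; 0.00852.
Sum = 0.809527; FGT(2.5) = 0.809527 / 11 = 0.074.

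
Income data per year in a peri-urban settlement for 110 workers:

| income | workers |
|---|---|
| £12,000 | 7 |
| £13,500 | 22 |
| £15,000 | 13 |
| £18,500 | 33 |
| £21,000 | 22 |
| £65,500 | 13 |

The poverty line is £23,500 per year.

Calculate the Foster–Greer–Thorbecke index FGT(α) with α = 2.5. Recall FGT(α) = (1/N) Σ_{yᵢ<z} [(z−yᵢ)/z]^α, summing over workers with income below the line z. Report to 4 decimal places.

Below z: 7×£12,000, 22×£13,500, 13×£15,000, 33×£18,500, 22×£21,000 (q = 97 of N = 110).
Gap ratios (z−y)/z: (23500−12000)/23500 = 0.4894 (×7); (23500−13500)/23500 = 0.4255 (×22); (23500−15000)/23500 = 0.3617 (×13); (23500−18500)/23500 = 0.2128 (×33); (23500−21000)/23500 = 0.1064 (×22).
Raised to α = 2.5: 0.16752 (×7); 0.11812 (×22); 0.07868 (×13); 0.02088 (×33); 0.00369 (×22).
Sum = 5.564503; FGT(2.5) = 5.564503 / 110 = 0.0506.

0.0506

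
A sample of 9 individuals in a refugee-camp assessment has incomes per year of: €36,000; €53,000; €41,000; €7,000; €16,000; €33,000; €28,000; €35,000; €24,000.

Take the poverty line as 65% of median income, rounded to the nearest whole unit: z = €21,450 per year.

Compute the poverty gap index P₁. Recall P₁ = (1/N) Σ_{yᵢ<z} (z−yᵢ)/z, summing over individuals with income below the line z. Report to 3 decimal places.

Below the line: €7,000, €16,000 (q = 2 of N = 9).
Shortfall ratios: (21450−7000)/21450 = 0.6737; (21450−16000)/21450 = 0.2541.
Sum of shortfalls = 0.927739; P₁ averages over all N: 0.927739 / 9 = 0.103.

0.103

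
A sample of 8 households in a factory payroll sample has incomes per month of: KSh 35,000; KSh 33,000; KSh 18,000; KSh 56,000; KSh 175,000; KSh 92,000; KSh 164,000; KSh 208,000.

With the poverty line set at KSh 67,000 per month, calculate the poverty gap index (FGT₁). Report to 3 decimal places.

Incomes under z: KSh 18,000, KSh 33,000, KSh 35,000, KSh 56,000 (q = 4 of N = 8).
Normalized shortfalls: (67000−18000)/67000 = 0.7313; (67000−33000)/67000 = 0.5075; (67000−35000)/67000 = 0.4776; (67000−56000)/67000 = 0.1642.
Sum of shortfalls = 1.880597; P₁ averages over all N: 1.880597 / 8 = 0.235.

0.235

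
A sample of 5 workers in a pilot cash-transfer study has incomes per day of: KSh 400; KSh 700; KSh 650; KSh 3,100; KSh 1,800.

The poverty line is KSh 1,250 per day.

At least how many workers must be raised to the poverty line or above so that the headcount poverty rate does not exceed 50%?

1

Currently q = 3 of N = 5 are below the line (H = 0.600).
A headcount ratio of at most 50% allows at most ⌊0.50 × 5⌋ = 2 poor workers.
So at least 3 − 2 = 1 must be lifted.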